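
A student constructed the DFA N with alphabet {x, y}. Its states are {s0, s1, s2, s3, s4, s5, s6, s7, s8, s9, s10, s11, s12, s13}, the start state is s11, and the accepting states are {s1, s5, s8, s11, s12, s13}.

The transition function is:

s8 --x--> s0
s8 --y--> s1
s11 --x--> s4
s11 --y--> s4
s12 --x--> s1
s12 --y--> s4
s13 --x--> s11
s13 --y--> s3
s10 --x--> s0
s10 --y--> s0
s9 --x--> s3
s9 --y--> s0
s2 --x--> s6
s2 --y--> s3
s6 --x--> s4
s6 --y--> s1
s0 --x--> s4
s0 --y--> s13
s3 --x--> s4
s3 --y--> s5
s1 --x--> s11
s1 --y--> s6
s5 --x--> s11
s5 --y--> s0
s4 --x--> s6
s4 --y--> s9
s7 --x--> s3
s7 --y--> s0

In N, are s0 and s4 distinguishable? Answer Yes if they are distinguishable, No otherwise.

Yes

States {s2,s7,s8,s10,s12} cannot be reached from the start state, so discard them.
Start with accepting vs non-accepting: {s1,s5,s11,s13} | {s0,s3,s4,s6,s9}.
On input x, block {s1,s5,s11,s13} splits into {s1,s5,s13} and {s11}.
Split {s0,s3,s4,s6,s9} by δ(·,y) → {s0,s3,s6} and {s4,s9}.
Split {s4,s9} by δ(·,y) → {s4} and {s9}.
The partition is now stable with 5 blocks: {s1,s5,s13} | {s0,s3,s6} | {s11} | {s4} | {s9}.
s0 and s4 end up in different blocks, so they are distinguishable. For instance, the string 'y' is accepted from only s0.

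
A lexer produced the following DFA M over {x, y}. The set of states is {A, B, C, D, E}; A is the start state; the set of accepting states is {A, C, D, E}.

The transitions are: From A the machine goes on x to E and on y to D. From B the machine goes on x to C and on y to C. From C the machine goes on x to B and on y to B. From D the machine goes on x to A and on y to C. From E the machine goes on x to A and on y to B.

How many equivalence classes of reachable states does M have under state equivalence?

Every state is reachable, so we keep all 5.
P0 = {A,C,D,E} | {B}.
On input x, block {A,C,D,E} splits into {A,D,E} and {C}.
On input y, block {A,D,E} splits into {A} and {D} and {E}.
No further refinement is possible. Final partition (5 blocks): {A} | {B} | {C} | {D} | {E}.

5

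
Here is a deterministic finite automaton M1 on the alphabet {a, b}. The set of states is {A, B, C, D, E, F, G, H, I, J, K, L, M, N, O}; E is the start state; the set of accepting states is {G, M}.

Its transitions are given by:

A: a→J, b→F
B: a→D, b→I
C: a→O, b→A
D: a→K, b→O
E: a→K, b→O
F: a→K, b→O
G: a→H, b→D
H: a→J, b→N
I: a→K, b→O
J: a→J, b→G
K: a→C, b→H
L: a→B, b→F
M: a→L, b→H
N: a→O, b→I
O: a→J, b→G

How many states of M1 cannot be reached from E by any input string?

3

No path from E leads to B, L, M; the other 12 states are all reachable.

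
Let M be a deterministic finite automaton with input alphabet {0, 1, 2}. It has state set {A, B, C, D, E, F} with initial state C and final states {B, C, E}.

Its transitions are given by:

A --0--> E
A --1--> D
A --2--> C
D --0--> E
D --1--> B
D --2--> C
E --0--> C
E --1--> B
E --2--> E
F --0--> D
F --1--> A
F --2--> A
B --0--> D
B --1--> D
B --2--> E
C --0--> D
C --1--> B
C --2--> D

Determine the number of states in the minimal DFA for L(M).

4

First remove the unreachable states {A,F}; 4 states remain.
Initial partition by acceptance: {B,C,E} | {D}.
Refine {B,C,E} on symbol 0: members go to different blocks, giving {B,C} and {E}.
On input 1, block {B,C} splits into {B} and {C}.
No further refinement is possible. Final partition (4 blocks): {B} | {D} | {E} | {C}.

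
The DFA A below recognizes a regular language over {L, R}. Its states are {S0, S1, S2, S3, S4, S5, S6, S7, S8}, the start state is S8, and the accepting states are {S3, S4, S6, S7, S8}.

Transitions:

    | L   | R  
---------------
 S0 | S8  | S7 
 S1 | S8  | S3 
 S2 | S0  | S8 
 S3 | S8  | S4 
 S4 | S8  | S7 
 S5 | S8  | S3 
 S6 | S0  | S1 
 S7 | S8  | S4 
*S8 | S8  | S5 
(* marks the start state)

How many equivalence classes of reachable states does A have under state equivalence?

3

First remove the unreachable states {S0,S1,S2,S6}; 5 states remain.
Start with accepting vs non-accepting: {S3,S4,S7,S8} | {S5}.
Split {S3,S4,S7,S8} by δ(·,R) → {S3,S4,S7} and {S8}.
The partition is now stable with 3 blocks: {S3,S4,S7} | {S5} | {S8}.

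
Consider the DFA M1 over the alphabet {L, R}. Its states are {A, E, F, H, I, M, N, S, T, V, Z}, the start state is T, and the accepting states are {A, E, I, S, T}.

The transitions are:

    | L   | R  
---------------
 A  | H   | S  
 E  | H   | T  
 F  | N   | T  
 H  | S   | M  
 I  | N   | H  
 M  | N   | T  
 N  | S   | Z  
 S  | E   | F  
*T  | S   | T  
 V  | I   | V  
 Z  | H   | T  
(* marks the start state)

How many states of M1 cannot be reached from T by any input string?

Starting at T and following transitions, the reachable set is {E, F, H, M, N, S, T, Z}. That leaves A, I, V unreachable — 3 in total.

3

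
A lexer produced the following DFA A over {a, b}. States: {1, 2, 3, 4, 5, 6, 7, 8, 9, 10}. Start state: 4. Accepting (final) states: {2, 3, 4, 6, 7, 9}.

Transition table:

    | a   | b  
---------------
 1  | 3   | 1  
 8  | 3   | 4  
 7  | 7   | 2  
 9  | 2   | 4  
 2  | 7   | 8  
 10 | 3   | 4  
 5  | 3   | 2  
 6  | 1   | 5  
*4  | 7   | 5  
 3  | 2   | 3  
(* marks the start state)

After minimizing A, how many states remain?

4

States {1,6,9,10} cannot be reached from the start state, so discard them.
Start with accepting vs non-accepting: {2,3,4,7} | {5,8}.
Split {2,3,4,7} by δ(·,b) → {2,4} and {3,7}.
Refine {3,7} on symbol a: members go to different blocks, giving {3} and {7}.
No further refinement is possible. Final partition (4 blocks): {2,4} | {5,8} | {3} | {7}.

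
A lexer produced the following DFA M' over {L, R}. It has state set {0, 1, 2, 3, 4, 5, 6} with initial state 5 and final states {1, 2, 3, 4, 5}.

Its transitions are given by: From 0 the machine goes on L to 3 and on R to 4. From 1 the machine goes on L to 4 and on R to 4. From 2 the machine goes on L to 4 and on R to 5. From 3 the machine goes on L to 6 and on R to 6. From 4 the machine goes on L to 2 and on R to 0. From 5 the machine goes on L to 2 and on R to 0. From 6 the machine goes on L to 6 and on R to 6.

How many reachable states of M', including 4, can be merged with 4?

States {1} cannot be reached from the start state, so discard them.
Initial partition by acceptance: {2,3,4,5} | {0,6}.
On input L, block {2,3,4,5} splits into {2,4,5} and {3}.
Refine {2,4,5} on symbol R: members go to different blocks, giving {4,5} and {2}.
On input L, block {0,6} splits into {0} and {6}.
No further refinement is possible. Final partition (5 blocks): {4,5} | {0} | {3} | {2} | {6}.
State 4 belongs to the block {4,5}, which has 2 states.

2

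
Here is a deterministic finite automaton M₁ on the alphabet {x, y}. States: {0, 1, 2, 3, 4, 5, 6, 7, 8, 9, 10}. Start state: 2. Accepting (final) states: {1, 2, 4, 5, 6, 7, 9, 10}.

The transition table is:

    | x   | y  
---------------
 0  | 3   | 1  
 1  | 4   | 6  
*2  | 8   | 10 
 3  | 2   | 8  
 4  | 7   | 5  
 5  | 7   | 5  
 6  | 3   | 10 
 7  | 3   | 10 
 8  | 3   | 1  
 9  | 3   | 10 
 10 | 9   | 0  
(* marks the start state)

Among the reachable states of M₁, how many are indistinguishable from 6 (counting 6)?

Start with accepting vs non-accepting: {1,2,4,5,6,7,9,10} | {0,3,8}.
Split {1,2,4,5,6,7,9,10} by δ(·,x) → {1,4,5,10} and {2,6,7,9}.
Split {1,4,5,10} by δ(·,x) → {4,5,10} and {1}.
On input y, block {4,5,10} splits into {4,5} and {10}.
Refine {0,3,8} on symbol x: members go to different blocks, giving {0,8} and {3}.
Split {2,6,7,9} by δ(·,x) → {6,7,9} and {2}.
No further refinement is possible. Final partition (7 blocks): {4,5} | {0,8} | {6,7,9} | {1} | {10} | {3} | {2}.
State 6 belongs to the block {6,7,9}, which has 3 states.

3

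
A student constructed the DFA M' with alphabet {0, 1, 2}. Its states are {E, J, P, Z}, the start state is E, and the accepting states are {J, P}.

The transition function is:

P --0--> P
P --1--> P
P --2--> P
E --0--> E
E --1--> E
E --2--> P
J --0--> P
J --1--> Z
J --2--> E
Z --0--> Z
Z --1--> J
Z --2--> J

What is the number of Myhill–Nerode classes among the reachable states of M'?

Reachable states from the start: {E,P}. Unreachable: {J,Z} — drop them.
P0 = {P} | {E}.
No further refinement is possible. Final partition (2 blocks): {P} | {E}.

2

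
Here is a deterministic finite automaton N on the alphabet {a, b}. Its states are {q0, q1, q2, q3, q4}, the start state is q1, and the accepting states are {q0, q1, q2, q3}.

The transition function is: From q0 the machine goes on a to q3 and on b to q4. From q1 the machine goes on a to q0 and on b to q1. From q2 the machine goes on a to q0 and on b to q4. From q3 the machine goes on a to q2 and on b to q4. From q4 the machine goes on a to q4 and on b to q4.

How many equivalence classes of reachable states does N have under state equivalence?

3

Initial partition by acceptance: {q0,q1,q2,q3} | {q4}.
On input b, block {q0,q1,q2,q3} splits into {q0,q2,q3} and {q1}.
The partition is now stable with 3 blocks: {q0,q2,q3} | {q4} | {q1}.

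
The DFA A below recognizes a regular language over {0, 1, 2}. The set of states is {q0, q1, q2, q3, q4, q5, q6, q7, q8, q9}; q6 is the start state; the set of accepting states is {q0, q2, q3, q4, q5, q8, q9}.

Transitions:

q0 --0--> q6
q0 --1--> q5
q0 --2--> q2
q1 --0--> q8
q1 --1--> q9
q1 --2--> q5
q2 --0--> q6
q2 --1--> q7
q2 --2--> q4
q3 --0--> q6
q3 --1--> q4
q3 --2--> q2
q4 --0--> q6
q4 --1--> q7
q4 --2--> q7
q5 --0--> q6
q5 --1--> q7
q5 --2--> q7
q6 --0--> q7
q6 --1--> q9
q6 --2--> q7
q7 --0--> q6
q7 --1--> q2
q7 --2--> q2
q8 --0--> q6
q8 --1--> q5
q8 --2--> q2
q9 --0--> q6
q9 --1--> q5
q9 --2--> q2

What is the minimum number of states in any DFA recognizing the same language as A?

5

States {q0,q1,q3,q8} cannot be reached from the start state, so discard them.
Start with accepting vs non-accepting: {q2,q4,q5,q9} | {q6,q7}.
On input 1, block {q2,q4,q5,q9} splits into {q2,q4,q5} and {q9}.
On input 2, block {q2,q4,q5} splits into {q4,q5} and {q2}.
On input 1, block {q6,q7} splits into {q6} and {q7}.
No further refinement is possible. Final partition (5 blocks): {q4,q5} | {q6} | {q9} | {q2} | {q7}.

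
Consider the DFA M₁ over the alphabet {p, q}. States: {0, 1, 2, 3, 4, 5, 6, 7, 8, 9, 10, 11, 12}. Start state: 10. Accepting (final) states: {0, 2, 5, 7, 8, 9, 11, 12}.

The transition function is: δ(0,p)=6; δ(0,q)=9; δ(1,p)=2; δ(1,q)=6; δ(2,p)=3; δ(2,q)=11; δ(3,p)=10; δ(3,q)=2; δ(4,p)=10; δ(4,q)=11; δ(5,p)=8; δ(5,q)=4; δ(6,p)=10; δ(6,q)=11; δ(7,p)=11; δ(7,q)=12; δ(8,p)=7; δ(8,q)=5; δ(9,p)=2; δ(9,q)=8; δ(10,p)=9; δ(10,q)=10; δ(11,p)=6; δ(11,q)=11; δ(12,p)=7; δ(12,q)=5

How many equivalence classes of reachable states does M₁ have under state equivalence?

6

Reachable states from the start: {2,3,4,5,6,7,8,9,10,11,12}. Unreachable: {0,1} — drop them.
P0 = {2,5,7,8,9,11,12} | {3,4,6,10}.
On input p, block {2,5,7,8,9,11,12} splits into {5,7,8,9,12} and {2,11}.
Split {5,7,8,9,12} by δ(·,p) → {5,8,12} and {7,9}.
Split {5,8,12} by δ(·,p) → {8,12} and {5}.
Split {3,4,6,10} by δ(·,p) → {3,4,6} and {10}.
No further refinement is possible. Final partition (6 blocks): {8,12} | {3,4,6} | {2,11} | {7,9} | {5} | {10}.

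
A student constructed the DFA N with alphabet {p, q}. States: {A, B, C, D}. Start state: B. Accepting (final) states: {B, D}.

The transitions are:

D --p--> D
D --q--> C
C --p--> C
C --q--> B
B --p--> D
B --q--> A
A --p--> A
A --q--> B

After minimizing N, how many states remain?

Initial partition by acceptance: {B,D} | {A,C}.
Stable partition: {B,D} | {A,C} — 2 equivalence classes.

2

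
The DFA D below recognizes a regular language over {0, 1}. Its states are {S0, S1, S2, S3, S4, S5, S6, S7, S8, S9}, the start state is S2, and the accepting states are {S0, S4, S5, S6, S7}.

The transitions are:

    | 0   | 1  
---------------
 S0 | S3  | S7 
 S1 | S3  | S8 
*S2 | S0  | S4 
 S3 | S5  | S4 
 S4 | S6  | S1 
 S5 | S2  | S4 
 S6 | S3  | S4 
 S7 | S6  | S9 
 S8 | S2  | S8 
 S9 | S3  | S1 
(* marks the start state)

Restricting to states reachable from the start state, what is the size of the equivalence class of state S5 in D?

All states are reachable from the start state.
Start with accepting vs non-accepting: {S0,S4,S5,S6,S7} | {S1,S2,S3,S8,S9}.
On input 0, block {S0,S4,S5,S6,S7} splits into {S0,S5,S6} and {S4,S7}.
On input 0, block {S1,S2,S3,S8,S9} splits into {S1,S8,S9} and {S2,S3}.
Stable partition: {S0,S5,S6} | {S1,S8,S9} | {S4,S7} | {S2,S3} — 4 equivalence classes.
State S5 belongs to the block {S0,S5,S6}, which has 3 states.

3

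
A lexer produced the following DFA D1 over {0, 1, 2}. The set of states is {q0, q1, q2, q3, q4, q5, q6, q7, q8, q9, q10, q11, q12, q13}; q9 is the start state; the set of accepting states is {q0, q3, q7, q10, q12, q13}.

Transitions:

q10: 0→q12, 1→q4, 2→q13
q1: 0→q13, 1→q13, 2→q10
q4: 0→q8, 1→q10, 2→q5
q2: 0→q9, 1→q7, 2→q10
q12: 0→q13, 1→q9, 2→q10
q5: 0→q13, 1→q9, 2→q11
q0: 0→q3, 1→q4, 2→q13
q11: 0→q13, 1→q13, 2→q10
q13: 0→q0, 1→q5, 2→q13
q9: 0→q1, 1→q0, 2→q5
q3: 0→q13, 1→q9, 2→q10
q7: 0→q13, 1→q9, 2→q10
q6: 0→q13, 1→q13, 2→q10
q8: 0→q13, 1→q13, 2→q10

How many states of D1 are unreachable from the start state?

3

Starting at q9 and following transitions, the reachable set is {q0, q1, q3, q4, q5, q8, q9, q10, q11, q12, q13}. That leaves q2, q6, q7 unreachable — 3 in total.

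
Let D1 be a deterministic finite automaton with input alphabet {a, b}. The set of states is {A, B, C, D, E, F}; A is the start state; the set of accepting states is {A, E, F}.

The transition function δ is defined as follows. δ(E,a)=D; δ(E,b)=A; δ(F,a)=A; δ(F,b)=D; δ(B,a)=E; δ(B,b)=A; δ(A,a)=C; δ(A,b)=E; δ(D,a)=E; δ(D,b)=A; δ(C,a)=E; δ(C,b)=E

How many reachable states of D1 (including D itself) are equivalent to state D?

First remove the unreachable states {B,F}; 4 states remain.
Start with accepting vs non-accepting: {A,E} | {C,D}.
The partition is now stable with 2 blocks: {A,E} | {C,D}.
The equivalence class containing D is {C,D}, of size 2.

2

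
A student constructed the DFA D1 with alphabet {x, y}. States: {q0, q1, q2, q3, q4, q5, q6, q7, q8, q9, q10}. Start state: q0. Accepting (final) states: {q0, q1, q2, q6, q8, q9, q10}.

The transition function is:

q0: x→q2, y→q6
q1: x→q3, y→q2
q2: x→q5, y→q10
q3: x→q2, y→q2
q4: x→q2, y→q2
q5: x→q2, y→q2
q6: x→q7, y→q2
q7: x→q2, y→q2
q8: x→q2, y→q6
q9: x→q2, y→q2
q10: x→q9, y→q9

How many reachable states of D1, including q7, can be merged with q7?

2

First remove the unreachable states {q1,q3,q4,q8}; 7 states remain.
Initial partition by acceptance: {q0,q2,q6,q9,q10} | {q5,q7}.
Split {q0,q2,q6,q9,q10} by δ(·,x) → {q0,q9,q10} and {q2,q6}.
On input x, block {q0,q9,q10} splits into {q0,q9} and {q10}.
On input y, block {q2,q6} splits into {q2} and {q6}.
On input y, block {q0,q9} splits into {q0} and {q9}.
The partition is now stable with 6 blocks: {q0} | {q5,q7} | {q2} | {q10} | {q6} | {q9}.
State q7 belongs to the block {q5,q7}, which has 2 states.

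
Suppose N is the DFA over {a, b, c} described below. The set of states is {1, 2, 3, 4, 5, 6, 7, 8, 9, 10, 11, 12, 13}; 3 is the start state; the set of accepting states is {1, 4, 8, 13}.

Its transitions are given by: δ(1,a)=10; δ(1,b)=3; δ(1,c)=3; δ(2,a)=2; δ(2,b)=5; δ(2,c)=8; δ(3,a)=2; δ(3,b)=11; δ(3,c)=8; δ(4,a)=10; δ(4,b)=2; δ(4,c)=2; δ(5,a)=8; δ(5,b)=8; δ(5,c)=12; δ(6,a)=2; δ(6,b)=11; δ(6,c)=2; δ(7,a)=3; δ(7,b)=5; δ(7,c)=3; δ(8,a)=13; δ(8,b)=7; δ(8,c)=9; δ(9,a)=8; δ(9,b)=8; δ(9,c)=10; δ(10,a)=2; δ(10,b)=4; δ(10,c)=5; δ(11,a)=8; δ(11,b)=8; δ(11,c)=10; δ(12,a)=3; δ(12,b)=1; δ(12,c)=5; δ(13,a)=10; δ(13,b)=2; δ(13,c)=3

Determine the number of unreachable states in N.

1

BFS from 3 reaches {1, 2, 3, 4, 5, 7, 8, 9, 10, 11, 12, 13}; the 1 state(s) 6 are never visited.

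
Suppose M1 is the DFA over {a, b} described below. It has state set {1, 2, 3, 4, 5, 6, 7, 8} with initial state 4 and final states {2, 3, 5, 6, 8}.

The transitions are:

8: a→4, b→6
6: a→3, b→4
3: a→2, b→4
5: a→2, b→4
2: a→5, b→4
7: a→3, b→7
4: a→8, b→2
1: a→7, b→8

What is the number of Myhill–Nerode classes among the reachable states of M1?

3

First remove the unreachable states {1,7}; 6 states remain.
P0 = {2,3,5,6,8} | {4}.
Refine {2,3,5,6,8} on symbol a: members go to different blocks, giving {2,3,5,6} and {8}.
No further refinement is possible. Final partition (3 blocks): {2,3,5,6} | {4} | {8}.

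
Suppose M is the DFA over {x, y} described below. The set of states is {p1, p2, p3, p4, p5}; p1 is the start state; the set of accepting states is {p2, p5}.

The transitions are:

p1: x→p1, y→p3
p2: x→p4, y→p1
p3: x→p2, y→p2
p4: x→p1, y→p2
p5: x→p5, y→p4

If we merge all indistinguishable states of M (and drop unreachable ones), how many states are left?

States {p5} cannot be reached from the start state, so discard them.
Start with accepting vs non-accepting: {p2} | {p1,p3,p4}.
Refine {p1,p3,p4} on symbol x: members go to different blocks, giving {p1,p4} and {p3}.
Split {p1,p4} by δ(·,y) → {p1} and {p4}.
Stable partition: {p2} | {p1} | {p3} | {p4} — 4 equivalence classes.

4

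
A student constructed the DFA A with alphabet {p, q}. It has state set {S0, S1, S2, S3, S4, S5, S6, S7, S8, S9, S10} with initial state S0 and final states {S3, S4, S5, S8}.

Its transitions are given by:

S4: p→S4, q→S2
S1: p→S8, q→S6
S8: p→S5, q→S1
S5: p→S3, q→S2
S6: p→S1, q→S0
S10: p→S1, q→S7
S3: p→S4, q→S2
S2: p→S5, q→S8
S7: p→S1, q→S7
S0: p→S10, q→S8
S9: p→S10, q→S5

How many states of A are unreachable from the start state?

Starting at S0 and following transitions, the reachable set is {S0, S1, S2, S3, S4, S5, S6, S7, S8, S10}. That leaves S9 unreachable — 1 in total.

1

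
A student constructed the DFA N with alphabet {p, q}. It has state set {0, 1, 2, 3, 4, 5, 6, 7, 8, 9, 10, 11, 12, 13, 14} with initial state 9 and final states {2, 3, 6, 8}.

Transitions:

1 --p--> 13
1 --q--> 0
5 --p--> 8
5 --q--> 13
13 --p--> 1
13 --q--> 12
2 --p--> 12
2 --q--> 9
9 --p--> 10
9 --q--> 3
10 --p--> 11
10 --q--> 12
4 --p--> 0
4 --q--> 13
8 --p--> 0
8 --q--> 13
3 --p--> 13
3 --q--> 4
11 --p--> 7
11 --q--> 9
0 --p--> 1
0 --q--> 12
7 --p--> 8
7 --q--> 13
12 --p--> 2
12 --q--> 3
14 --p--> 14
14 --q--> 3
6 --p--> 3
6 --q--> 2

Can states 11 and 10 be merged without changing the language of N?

No

States {5,6,14} cannot be reached from the start state, so discard them.
Start with accepting vs non-accepting: {2,3,8} | {0,1,4,7,9,10,11,12,13}.
Split {0,1,4,7,9,10,11,12,13} by δ(·,p) → {0,1,4,9,10,11,13} and {7,12}.
Split {2,3,8} by δ(·,p) → {3,8} and {2}.
On input p, block {0,1,4,9,10,11,13} splits into {0,1,4,9,10,13} and {11}.
Refine {0,1,4,9,10,13} on symbol p: members go to different blocks, giving {0,1,4,9,13} and {10}.
Refine {0,1,4,9,13} on symbol p: members go to different blocks, giving {0,1,4,13} and {9}.
Split {0,1,4,13} by δ(·,q) → {0,13} and {1,4}.
On input q, block {3,8} splits into {3} and {8}.
Split {7,12} by δ(·,p) → {7} and {12}.
Stable partition: {3} | {0,13} | {7} | {2} | {11} | {10} | {9} | {1,4} | {8} | {12} — 10 equivalence classes.
11 and 10 end up in different blocks, so they are distinguishable. For instance, the string 'pp' is accepted from only 11.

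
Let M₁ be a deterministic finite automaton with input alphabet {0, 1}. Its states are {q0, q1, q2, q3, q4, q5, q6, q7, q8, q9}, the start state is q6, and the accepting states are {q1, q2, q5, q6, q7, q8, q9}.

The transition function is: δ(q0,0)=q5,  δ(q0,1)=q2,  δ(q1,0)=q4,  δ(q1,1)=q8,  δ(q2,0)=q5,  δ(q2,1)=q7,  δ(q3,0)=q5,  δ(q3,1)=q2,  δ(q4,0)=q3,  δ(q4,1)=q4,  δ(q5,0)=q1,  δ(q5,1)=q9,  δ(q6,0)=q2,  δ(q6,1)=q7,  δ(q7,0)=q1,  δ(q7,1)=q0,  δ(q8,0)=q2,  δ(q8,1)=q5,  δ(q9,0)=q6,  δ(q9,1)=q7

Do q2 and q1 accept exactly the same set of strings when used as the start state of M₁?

All states are reachable from the start state.
Start with accepting vs non-accepting: {q1,q2,q5,q6,q7,q8,q9} | {q0,q3,q4}.
Refine {q1,q2,q5,q6,q7,q8,q9} on symbol 0: members go to different blocks, giving {q2,q5,q6,q7,q8,q9} and {q1}.
Refine {q2,q5,q6,q7,q8,q9} on symbol 0: members go to different blocks, giving {q2,q6,q8,q9} and {q5,q7}.
Split {q2,q6,q8,q9} by δ(·,0) → {q6,q8,q9} and {q2}.
Refine {q6,q8,q9} on symbol 0: members go to different blocks, giving {q6,q8} and {q9}.
Split {q0,q3,q4} by δ(·,0) → {q0,q3} and {q4}.
Split {q5,q7} by δ(·,1) → {q5} and {q7}.
On input 1, block {q6,q8} splits into {q6} and {q8}.
The partition is now stable with 9 blocks: {q6} | {q0,q3} | {q1} | {q5} | {q2} | {q9} | {q4} | {q7} | {q8}.
q2 and q1 end up in different blocks, so they are distinguishable. For instance, the string '0' is accepted from only q2.

No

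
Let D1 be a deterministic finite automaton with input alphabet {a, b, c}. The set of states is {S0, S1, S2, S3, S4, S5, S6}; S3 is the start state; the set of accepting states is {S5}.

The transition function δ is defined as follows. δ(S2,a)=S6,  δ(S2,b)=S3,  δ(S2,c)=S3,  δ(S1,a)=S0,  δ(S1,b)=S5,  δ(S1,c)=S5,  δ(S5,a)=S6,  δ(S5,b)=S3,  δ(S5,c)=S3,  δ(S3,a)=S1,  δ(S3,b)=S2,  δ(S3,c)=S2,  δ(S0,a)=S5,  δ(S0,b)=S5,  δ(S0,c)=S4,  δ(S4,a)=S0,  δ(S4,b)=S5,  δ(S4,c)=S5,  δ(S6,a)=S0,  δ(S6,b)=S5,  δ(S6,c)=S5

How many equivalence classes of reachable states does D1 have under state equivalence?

4

Every state is reachable, so we keep all 7.
P0 = {S5} | {S0,S1,S2,S3,S4,S6}.
Split {S0,S1,S2,S3,S4,S6} by δ(·,a) → {S1,S2,S3,S4,S6} and {S0}.
On input a, block {S1,S2,S3,S4,S6} splits into {S1,S4,S6} and {S2,S3}.
No further refinement is possible. Final partition (4 blocks): {S5} | {S1,S4,S6} | {S0} | {S2,S3}.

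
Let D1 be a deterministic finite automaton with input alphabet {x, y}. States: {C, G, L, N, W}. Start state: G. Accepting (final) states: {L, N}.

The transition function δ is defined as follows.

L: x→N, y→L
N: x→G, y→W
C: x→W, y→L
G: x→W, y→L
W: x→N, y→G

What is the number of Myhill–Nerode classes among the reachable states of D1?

First remove the unreachable states {C}; 4 states remain.
Initial partition by acceptance: {L,N} | {G,W}.
Split {L,N} by δ(·,x) → {N} and {L}.
Split {G,W} by δ(·,x) → {G} and {W}.
Stable partition: {N} | {G} | {L} | {W} — 4 equivalence classes.

4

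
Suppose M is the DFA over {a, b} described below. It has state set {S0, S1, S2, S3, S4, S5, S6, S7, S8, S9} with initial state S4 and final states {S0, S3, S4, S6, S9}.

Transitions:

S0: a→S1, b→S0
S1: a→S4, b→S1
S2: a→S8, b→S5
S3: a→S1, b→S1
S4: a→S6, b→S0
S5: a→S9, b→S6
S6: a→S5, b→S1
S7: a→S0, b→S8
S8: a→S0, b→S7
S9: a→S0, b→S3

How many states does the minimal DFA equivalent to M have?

7

First remove the unreachable states {S2,S7,S8}; 7 states remain.
Start with accepting vs non-accepting: {S0,S3,S4,S6,S9} | {S1,S5}.
Refine {S0,S3,S4,S6,S9} on symbol a: members go to different blocks, giving {S0,S3,S6} and {S4,S9}.
Refine {S0,S3,S6} on symbol b: members go to different blocks, giving {S3,S6} and {S0}.
Split {S1,S5} by δ(·,b) → {S1} and {S5}.
Refine {S3,S6} on symbol a: members go to different blocks, giving {S3} and {S6}.
On input a, block {S4,S9} splits into {S4} and {S9}.
Stable partition: {S3} | {S1} | {S4} | {S0} | {S5} | {S6} | {S9} — 7 equivalence classes.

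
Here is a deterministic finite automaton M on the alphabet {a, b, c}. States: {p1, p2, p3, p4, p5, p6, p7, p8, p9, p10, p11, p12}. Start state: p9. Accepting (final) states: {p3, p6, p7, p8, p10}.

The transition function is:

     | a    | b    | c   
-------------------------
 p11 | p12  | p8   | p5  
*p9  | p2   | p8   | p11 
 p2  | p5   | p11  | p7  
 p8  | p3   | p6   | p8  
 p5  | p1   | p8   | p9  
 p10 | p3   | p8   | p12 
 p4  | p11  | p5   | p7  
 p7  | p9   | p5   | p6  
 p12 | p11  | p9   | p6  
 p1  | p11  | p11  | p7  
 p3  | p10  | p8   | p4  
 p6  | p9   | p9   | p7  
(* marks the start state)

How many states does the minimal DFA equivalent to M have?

Every state is reachable, so we keep all 12.
Initial partition by acceptance: {p3,p6,p7,p8,p10} | {p1,p2,p4,p5,p9,p11,p12}.
Split {p3,p6,p7,p8,p10} by δ(·,a) → {p3,p8,p10} and {p6,p7}.
On input b, block {p3,p8,p10} splits into {p3,p10} and {p8}.
Refine {p1,p2,p4,p5,p9,p11,p12} on symbol b: members go to different blocks, giving {p1,p2,p4,p12} and {p5,p9,p11}.
No further refinement is possible. Final partition (5 blocks): {p3,p10} | {p1,p2,p4,p12} | {p6,p7} | {p8} | {p5,p9,p11}.

5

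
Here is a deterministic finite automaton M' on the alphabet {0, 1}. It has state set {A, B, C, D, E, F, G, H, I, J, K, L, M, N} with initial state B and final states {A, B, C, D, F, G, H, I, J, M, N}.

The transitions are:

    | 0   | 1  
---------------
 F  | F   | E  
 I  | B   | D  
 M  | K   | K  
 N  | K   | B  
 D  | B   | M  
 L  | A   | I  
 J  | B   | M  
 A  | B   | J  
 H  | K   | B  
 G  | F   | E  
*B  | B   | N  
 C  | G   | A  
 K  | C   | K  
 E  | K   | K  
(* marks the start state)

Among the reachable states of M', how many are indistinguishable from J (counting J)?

States {D,H,I,L} cannot be reached from the start state, so discard them.
P0 = {A,B,C,F,G,J,M,N} | {E,K}.
On input 0, block {A,B,C,F,G,J,M,N} splits into {A,B,C,F,G,J} and {M,N}.
On input 1, block {A,B,C,F,G,J} splits into {A,C} and {B,J} and {F,G}.
Refine {A,C} on symbol 0: members go to different blocks, giving {A} and {C}.
Split {E,K} by δ(·,0) → {E} and {K}.
On input 1, block {M,N} splits into {M} and {N}.
On input 1, block {B,J} splits into {B} and {J}.
No further refinement is possible. Final partition (9 blocks): {A} | {E} | {M} | {B} | {F,G} | {C} | {K} | {N} | {J}.
The equivalence class containing J is {J}, of size 1.

1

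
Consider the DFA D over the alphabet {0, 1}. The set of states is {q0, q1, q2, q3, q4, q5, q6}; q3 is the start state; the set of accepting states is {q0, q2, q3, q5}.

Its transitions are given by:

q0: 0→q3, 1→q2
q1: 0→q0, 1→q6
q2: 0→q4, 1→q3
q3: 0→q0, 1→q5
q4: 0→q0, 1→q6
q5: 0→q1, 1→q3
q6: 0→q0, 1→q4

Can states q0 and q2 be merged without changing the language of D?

All states are reachable from the start state.
P0 = {q0,q2,q3,q5} | {q1,q4,q6}.
Refine {q0,q2,q3,q5} on symbol 0: members go to different blocks, giving {q0,q3} and {q2,q5}.
Stable partition: {q0,q3} | {q1,q4,q6} | {q2,q5} — 3 equivalence classes.
q0 and q2 end up in different blocks, so they are distinguishable. For instance, the string '0' is accepted from only q0.

No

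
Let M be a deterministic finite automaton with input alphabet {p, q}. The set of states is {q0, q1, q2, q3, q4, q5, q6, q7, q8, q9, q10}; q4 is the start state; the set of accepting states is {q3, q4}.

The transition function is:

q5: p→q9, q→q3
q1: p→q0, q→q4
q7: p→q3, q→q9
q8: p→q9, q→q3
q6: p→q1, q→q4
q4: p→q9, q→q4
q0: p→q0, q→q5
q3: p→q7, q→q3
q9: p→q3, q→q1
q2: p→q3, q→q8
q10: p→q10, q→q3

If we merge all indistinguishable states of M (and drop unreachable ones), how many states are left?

7

States {q2,q6,q8,q10} cannot be reached from the start state, so discard them.
Start with accepting vs non-accepting: {q3,q4} | {q0,q1,q5,q7,q9}.
On input p, block {q0,q1,q5,q7,q9} splits into {q0,q1,q5} and {q7,q9}.
Refine {q0,q1,q5} on symbol p: members go to different blocks, giving {q0,q1} and {q5}.
Refine {q0,q1} on symbol q: members go to different blocks, giving {q0} and {q1}.
Refine {q7,q9} on symbol q: members go to different blocks, giving {q7} and {q9}.
On input p, block {q3,q4} splits into {q3} and {q4}.
No further refinement is possible. Final partition (7 blocks): {q3} | {q0} | {q7} | {q5} | {q1} | {q9} | {q4}.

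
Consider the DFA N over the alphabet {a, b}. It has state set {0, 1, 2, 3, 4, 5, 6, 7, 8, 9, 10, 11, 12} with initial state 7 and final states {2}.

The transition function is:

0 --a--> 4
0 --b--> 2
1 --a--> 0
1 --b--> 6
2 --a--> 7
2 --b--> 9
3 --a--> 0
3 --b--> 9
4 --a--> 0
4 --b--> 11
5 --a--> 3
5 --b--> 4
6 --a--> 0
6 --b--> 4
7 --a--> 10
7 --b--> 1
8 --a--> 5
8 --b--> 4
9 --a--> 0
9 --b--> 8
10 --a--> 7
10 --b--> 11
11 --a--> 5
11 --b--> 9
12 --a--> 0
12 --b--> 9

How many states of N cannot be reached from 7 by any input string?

1

BFS from 7 reaches {0, 1, 2, 3, 4, 5, 6, 7, 8, 9, 10, 11}; the 1 state(s) 12 are never visited.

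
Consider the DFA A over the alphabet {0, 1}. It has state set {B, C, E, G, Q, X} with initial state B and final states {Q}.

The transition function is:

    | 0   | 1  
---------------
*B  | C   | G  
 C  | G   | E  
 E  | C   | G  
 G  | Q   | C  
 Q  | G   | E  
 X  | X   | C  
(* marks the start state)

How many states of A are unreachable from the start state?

Starting at B and following transitions, the reachable set is {B, C, E, G, Q}. That leaves X unreachable — 1 in total.

1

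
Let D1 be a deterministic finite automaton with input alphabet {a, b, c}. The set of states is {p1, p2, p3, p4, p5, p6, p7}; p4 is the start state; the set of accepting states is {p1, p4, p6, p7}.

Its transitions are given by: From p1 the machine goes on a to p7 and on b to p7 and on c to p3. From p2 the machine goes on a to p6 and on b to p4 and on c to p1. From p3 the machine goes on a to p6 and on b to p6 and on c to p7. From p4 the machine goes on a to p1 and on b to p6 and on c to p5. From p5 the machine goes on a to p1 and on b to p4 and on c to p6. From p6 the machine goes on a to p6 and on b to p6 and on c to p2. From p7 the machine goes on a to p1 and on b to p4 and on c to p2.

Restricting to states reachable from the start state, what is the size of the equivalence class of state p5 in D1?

3

Every state is reachable, so we keep all 7.
P0 = {p1,p4,p6,p7} | {p2,p3,p5}.
Stable partition: {p1,p4,p6,p7} | {p2,p3,p5} — 2 equivalence classes.
State p5 belongs to the block {p2,p3,p5}, which has 3 states.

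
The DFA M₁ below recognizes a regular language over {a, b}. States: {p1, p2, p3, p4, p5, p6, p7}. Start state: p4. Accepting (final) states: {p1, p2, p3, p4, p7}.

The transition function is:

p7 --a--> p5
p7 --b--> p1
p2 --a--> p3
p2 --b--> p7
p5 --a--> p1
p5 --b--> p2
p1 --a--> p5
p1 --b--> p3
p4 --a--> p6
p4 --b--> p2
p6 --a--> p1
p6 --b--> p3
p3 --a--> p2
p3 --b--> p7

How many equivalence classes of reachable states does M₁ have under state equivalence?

4

P0 = {p1,p2,p3,p4,p7} | {p5,p6}.
Split {p1,p2,p3,p4,p7} by δ(·,a) → {p1,p4,p7} and {p2,p3}.
Refine {p1,p4,p7} on symbol b: members go to different blocks, giving {p1,p4} and {p7}.
No further refinement is possible. Final partition (4 blocks): {p1,p4} | {p5,p6} | {p2,p3} | {p7}.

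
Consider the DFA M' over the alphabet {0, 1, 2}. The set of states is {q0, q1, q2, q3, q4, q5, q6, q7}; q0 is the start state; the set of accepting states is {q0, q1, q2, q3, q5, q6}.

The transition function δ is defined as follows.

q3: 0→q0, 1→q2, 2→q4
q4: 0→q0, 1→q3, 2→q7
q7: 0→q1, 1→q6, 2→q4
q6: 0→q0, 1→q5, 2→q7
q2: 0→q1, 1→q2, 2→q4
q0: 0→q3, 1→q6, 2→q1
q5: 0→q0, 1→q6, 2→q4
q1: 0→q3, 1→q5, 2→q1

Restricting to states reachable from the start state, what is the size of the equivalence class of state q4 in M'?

Initial partition by acceptance: {q0,q1,q2,q3,q5,q6} | {q4,q7}.
Split {q0,q1,q2,q3,q5,q6} by δ(·,2) → {q2,q3,q5,q6} and {q0,q1}.
Stable partition: {q2,q3,q5,q6} | {q4,q7} | {q0,q1} — 3 equivalence classes.
The equivalence class containing q4 is {q4,q7}, of size 2.

2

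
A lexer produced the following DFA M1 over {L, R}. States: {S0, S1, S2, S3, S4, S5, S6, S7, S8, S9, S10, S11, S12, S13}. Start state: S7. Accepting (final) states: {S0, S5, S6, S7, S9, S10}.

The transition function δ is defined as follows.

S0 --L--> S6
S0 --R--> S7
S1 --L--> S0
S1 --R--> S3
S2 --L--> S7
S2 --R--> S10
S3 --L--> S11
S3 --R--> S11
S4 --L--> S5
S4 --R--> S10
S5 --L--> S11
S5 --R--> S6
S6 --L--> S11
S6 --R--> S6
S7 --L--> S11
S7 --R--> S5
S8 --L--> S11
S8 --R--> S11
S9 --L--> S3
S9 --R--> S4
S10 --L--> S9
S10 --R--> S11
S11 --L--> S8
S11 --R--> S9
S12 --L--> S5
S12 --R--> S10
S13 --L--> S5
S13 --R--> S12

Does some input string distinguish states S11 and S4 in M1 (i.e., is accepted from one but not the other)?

First remove the unreachable states {S0,S1,S2,S12,S13}; 9 states remain.
Initial partition by acceptance: {S5,S6,S7,S9,S10} | {S3,S4,S8,S11}.
On input L, block {S5,S6,S7,S9,S10} splits into {S5,S6,S7,S9} and {S10}.
On input R, block {S5,S6,S7,S9} splits into {S5,S6,S7} and {S9}.
On input L, block {S3,S4,S8,S11} splits into {S3,S8,S11} and {S4}.
On input R, block {S3,S8,S11} splits into {S3,S8} and {S11}.
The partition is now stable with 6 blocks: {S5,S6,S7} | {S3,S8} | {S10} | {S9} | {S4} | {S11}.
S11 and S4 end up in different blocks, so they are distinguishable. For instance, the string 'L' is accepted from only S4.

Yes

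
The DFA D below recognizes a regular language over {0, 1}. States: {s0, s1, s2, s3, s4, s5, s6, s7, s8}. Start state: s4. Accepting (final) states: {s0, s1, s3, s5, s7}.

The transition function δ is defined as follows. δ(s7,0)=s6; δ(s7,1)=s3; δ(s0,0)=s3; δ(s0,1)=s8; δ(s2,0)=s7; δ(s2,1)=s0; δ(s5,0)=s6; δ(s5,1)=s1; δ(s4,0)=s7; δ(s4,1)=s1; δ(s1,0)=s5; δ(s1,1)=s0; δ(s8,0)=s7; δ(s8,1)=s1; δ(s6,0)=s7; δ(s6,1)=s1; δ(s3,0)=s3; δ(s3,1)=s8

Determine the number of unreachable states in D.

No path from s4 leads to s2; the other 8 states are all reachable.

1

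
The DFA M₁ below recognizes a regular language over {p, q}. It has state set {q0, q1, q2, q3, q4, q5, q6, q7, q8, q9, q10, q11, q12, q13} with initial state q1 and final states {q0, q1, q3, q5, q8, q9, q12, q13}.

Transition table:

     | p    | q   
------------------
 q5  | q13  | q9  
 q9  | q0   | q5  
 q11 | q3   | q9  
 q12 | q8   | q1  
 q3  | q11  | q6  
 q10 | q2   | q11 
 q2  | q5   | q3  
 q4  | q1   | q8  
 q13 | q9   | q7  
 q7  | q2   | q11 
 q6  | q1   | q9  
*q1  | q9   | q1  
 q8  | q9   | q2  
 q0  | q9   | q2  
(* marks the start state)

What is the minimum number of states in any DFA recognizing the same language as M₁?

First remove the unreachable states {q4,q8,q10,q12}; 10 states remain.
Start with accepting vs non-accepting: {q0,q1,q3,q5,q9,q13} | {q2,q6,q7,q11}.
On input p, block {q0,q1,q3,q5,q9,q13} splits into {q0,q1,q5,q9,q13} and {q3}.
Split {q0,q1,q5,q9,q13} by δ(·,q) → {q1,q5,q9} and {q0,q13}.
Split {q1,q5,q9} by δ(·,p) → {q5,q9} and {q1}.
Refine {q2,q6,q7,q11} on symbol p: members go to different blocks, giving {q2} and {q6} and {q7} and {q11}.
Split {q0,q13} by δ(·,q) → {q0} and {q13}.
On input p, block {q5,q9} splits into {q5} and {q9}.
The partition is now stable with 10 blocks: {q5} | {q2} | {q3} | {q0} | {q1} | {q6} | {q7} | {q11} | {q13} | {q9}.

10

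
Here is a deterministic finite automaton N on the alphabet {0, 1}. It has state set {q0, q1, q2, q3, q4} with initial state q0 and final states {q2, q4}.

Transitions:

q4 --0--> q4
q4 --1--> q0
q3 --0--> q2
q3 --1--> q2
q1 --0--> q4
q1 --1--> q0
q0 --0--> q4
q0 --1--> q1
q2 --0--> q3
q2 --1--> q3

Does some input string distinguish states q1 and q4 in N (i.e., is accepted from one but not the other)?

Reachable states from the start: {q0,q1,q4}. Unreachable: {q2,q3} — drop them.
Start with accepting vs non-accepting: {q4} | {q0,q1}.
No further refinement is possible. Final partition (2 blocks): {q4} | {q0,q1}.
q1 and q4 end up in different blocks, so they are distinguishable. For instance, the string 'ε' is accepted from only q4.

Yes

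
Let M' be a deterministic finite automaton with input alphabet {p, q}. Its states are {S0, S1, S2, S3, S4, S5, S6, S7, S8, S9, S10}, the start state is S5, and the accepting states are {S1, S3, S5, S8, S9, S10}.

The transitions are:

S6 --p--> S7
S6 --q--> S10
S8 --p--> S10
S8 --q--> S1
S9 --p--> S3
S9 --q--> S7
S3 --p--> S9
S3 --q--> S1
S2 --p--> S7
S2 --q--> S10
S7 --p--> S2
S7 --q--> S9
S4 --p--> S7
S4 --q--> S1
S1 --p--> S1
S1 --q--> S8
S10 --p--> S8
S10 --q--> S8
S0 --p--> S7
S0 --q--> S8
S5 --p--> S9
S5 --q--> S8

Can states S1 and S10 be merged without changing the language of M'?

Yes

States {S0,S4,S6} cannot be reached from the start state, so discard them.
P0 = {S1,S3,S5,S8,S9,S10} | {S2,S7}.
Split {S1,S3,S5,S8,S9,S10} by δ(·,q) → {S1,S3,S5,S8,S10} and {S9}.
Split {S1,S3,S5,S8,S10} by δ(·,p) → {S1,S8,S10} and {S3,S5}.
Split {S2,S7} by δ(·,q) → {S2} and {S7}.
Stable partition: {S1,S8,S10} | {S2} | {S9} | {S3,S5} | {S7} — 5 equivalence classes.
S1 and S10 lie in the same block of the stable partition, so they are equivalent — no string distinguishes them.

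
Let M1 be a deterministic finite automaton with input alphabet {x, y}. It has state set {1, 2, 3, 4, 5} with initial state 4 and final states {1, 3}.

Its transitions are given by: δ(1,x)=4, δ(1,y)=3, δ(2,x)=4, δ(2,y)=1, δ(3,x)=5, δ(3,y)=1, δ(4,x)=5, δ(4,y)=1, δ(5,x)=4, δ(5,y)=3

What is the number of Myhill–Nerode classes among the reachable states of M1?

2

States {2} cannot be reached from the start state, so discard them.
Initial partition by acceptance: {1,3} | {4,5}.
The partition is now stable with 2 blocks: {1,3} | {4,5}.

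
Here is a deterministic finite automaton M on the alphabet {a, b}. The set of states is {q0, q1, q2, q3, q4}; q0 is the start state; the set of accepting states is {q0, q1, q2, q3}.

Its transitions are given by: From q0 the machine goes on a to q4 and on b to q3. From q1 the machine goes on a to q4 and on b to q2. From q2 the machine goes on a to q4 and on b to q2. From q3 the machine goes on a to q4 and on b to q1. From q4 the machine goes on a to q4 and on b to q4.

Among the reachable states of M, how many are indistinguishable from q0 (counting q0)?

4

Every state is reachable, so we keep all 5.
Initial partition by acceptance: {q0,q1,q2,q3} | {q4}.
The partition is now stable with 2 blocks: {q0,q1,q2,q3} | {q4}.
State q0 belongs to the block {q0,q1,q2,q3}, which has 4 states.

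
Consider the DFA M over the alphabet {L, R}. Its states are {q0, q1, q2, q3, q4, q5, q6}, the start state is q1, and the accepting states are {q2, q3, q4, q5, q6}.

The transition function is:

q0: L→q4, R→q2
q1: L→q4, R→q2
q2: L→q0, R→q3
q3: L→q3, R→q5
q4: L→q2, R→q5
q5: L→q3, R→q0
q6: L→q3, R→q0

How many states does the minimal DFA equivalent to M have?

5

First remove the unreachable states {q6}; 6 states remain.
P0 = {q2,q3,q4,q5} | {q0,q1}.
On input L, block {q2,q3,q4,q5} splits into {q3,q4,q5} and {q2}.
Refine {q3,q4,q5} on symbol L: members go to different blocks, giving {q3,q5} and {q4}.
Refine {q3,q5} on symbol R: members go to different blocks, giving {q3} and {q5}.
No further refinement is possible. Final partition (5 blocks): {q3} | {q0,q1} | {q2} | {q4} | {q5}.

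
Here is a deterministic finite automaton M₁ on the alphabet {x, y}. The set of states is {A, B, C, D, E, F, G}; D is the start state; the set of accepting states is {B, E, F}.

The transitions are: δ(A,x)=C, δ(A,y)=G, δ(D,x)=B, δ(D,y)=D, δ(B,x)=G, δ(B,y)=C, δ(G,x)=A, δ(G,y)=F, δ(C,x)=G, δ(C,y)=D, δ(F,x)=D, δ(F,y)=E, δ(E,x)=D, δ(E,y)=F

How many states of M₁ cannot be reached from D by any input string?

0

A breadth-first search from the start state visits every state.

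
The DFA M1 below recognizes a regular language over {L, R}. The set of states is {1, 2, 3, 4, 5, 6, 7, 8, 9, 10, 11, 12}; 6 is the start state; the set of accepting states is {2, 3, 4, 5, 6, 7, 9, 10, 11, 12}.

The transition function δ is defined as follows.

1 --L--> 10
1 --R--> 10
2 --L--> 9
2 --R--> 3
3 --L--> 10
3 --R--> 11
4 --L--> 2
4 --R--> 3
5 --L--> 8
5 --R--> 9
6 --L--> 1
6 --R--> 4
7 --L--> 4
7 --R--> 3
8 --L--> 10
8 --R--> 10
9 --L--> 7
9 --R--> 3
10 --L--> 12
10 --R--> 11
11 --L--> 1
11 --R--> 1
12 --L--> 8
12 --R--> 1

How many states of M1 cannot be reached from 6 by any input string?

1

No path from 6 leads to 5; the other 11 states are all reachable.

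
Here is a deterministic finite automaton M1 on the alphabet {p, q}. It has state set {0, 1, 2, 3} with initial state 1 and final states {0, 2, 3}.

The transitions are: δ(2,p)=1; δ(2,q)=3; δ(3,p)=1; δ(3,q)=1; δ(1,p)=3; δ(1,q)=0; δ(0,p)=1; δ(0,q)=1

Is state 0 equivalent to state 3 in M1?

First remove the unreachable states {2}; 3 states remain.
P0 = {0,3} | {1}.
Stable partition: {0,3} | {1} — 2 equivalence classes.
0 and 3 lie in the same block of the stable partition, so they are equivalent — no string distinguishes them.

Yes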